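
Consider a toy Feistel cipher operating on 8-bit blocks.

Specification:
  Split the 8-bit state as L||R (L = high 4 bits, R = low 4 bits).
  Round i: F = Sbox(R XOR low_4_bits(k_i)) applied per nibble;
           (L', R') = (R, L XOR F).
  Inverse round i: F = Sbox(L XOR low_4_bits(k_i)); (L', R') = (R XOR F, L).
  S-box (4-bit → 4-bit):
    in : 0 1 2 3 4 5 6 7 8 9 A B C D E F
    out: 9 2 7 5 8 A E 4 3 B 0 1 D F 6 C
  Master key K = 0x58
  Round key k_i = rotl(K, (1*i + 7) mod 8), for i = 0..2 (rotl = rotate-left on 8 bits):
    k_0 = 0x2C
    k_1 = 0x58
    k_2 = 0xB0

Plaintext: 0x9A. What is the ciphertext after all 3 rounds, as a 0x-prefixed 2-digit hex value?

s_0 = plaintext = 0x9A
s_1 = Round(s_0, k_0) = 0xA7
s_2 = Round(s_1, k_1) = 0x76
s_3 = Round(s_2, k_2) = 0x69

0x69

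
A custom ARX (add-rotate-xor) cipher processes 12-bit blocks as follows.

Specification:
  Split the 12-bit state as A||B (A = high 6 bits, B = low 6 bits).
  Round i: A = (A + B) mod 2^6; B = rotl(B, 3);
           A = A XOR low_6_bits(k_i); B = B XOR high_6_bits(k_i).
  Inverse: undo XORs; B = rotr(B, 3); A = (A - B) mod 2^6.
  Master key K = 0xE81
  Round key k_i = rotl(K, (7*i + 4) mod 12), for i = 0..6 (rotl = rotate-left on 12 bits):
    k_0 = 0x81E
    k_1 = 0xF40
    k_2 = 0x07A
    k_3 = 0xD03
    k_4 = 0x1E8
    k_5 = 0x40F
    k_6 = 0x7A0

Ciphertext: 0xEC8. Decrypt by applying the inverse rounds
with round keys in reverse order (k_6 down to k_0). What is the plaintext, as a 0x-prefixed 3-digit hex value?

s_0 = ciphertext = 0xEC8
s_1 = InvRound(s_0, k_6) = 0xA72
s_2 = InvRound(s_1, k_5) = 0x494
s_3 = InvRound(s_2, k_4) = 0x81A
s_4 = InvRound(s_3, k_3) = 0xBB5
s_5 = InvRound(s_4, k_2) = 0xBA6
s_6 = InvRound(s_5, k_1) = 0x4DB
s_7 = InvRound(s_6, k_0) = 0xB9F

0xB9F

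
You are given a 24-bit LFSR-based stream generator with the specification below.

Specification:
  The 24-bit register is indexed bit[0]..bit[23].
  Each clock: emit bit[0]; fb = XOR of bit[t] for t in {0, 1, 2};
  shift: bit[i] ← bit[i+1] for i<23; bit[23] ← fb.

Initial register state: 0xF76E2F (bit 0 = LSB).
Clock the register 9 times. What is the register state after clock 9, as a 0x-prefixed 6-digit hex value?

0x59FBB7

reg_0 = 0xF76E2F
clock 1: out=1, reg = 0xFBB717
clock 2: out=1, reg = 0xFDDB8B
clock 3: out=1, reg = 0x7EEDC5
clock 4: out=1, reg = 0x3F76E2
clock 5: out=0, reg = 0x9FBB71
clock 6: out=1, reg = 0xCFDDB8
clock 7: out=0, reg = 0x67EEDC
clock 8: out=0, reg = 0xB3F76E
clock 9: out=0, reg = 0x59FBB7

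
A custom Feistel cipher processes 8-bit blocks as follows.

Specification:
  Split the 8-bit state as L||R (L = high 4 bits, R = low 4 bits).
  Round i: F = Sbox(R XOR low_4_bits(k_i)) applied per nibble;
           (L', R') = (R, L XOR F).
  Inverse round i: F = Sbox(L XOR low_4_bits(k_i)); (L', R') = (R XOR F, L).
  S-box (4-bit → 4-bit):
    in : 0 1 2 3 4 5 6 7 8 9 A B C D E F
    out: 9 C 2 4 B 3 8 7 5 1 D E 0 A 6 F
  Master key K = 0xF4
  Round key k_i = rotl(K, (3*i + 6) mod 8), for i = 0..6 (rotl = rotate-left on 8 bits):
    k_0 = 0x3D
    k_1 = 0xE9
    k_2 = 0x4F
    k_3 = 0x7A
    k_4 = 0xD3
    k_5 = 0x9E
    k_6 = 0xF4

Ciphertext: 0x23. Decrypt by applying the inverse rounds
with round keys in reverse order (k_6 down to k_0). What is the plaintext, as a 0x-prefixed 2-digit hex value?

s_0 = ciphertext = 0x23
s_1 = InvRound(s_0, k_6) = 0xB2
s_2 = InvRound(s_1, k_5) = 0x1B
s_3 = InvRound(s_2, k_4) = 0x91
s_4 = InvRound(s_3, k_3) = 0x59
s_5 = InvRound(s_4, k_2) = 0x45
s_6 = InvRound(s_5, k_1) = 0xF4
s_7 = InvRound(s_6, k_0) = 0x6F

0x6F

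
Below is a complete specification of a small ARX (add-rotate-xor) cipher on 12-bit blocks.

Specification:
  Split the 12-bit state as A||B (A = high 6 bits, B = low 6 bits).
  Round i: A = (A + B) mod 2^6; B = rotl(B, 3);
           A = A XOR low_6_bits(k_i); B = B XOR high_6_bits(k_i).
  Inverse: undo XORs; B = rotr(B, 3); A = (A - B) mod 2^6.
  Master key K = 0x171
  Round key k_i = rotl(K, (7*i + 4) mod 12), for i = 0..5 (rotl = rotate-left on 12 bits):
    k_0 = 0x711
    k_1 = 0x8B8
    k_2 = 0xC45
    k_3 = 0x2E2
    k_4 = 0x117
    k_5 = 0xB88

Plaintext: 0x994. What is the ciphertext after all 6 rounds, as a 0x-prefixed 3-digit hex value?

s_0 = plaintext = 0x994
s_1 = Round(s_0, k_0) = 0xAFE
s_2 = Round(s_1, k_1) = 0x455
s_3 = Round(s_2, k_2) = 0x8DB
s_4 = Round(s_3, k_3) = 0x710
s_5 = Round(s_4, k_4) = 0xEC6
s_6 = Round(s_5, k_5) = 0x25E

0x25E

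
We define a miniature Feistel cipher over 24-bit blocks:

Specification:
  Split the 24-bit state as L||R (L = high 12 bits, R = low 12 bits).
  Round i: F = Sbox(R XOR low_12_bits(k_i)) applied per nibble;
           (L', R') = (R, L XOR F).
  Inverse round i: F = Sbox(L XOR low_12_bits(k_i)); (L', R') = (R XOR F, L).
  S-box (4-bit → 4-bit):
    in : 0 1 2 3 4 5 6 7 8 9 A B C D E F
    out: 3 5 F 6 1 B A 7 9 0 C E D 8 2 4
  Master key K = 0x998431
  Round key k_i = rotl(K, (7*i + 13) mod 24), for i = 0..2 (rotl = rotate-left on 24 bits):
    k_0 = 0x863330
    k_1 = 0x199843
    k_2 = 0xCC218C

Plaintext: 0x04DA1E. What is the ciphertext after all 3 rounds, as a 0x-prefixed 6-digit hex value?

0x353F3B

s_0 = plaintext = 0x04DA1E
s_1 = Round(s_0, k_0) = 0xA1E0BF
s_2 = Round(s_1, k_1) = 0x0BF353
s_3 = Round(s_2, k_2) = 0x353F3B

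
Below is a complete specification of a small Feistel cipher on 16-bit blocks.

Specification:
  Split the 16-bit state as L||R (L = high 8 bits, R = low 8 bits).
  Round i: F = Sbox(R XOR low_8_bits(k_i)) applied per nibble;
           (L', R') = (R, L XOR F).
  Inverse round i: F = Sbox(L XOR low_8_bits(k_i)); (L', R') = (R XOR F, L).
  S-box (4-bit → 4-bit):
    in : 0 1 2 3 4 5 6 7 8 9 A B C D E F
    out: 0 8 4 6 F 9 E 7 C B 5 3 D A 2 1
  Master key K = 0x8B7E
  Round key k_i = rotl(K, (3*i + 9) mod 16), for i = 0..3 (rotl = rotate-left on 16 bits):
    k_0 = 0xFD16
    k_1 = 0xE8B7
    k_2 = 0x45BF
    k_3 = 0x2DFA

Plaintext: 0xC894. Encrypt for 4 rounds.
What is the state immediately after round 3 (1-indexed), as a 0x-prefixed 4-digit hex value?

0xA780

s_0 = plaintext = 0xC894
s_1 = Round(s_0, k_0) = 0x940C
s_2 = Round(s_1, k_1) = 0x0CA7
s_3 = Round(s_2, k_2) = 0xA780
s_4 = Round(s_3, k_3) = 0x80D2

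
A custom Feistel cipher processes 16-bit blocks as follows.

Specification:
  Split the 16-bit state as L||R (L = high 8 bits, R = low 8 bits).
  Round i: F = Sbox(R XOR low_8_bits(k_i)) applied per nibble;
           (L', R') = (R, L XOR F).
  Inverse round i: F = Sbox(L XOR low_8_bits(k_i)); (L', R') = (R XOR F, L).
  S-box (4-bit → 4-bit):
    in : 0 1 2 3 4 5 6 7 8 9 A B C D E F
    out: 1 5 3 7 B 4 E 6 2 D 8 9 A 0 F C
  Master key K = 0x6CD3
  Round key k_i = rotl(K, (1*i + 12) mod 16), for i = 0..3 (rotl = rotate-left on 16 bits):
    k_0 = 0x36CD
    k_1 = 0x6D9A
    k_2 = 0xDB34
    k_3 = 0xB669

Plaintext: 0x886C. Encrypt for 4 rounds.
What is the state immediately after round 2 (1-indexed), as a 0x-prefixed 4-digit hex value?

s_0 = plaintext = 0x886C
s_1 = Round(s_0, k_0) = 0x6C0D
s_2 = Round(s_1, k_1) = 0x0DBA
s_3 = Round(s_2, k_2) = 0xBA22
s_4 = Round(s_3, k_3) = 0x2203

0x0DBA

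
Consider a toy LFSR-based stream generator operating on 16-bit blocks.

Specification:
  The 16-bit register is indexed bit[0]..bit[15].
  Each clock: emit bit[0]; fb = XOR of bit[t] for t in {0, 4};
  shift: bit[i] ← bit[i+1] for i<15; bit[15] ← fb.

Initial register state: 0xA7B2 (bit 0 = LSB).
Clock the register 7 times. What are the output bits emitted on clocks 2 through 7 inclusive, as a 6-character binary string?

100110

reg_0 = 0xA7B2
clock 1: out=0, reg = 0xD3D9
clock 2: out=1, reg = 0x69EC
clock 3: out=0, reg = 0x34F6
clock 4: out=0, reg = 0x9A7B
clock 5: out=1, reg = 0x4D3D
clock 6: out=1, reg = 0x269E
clock 7: out=0, reg = 0x934F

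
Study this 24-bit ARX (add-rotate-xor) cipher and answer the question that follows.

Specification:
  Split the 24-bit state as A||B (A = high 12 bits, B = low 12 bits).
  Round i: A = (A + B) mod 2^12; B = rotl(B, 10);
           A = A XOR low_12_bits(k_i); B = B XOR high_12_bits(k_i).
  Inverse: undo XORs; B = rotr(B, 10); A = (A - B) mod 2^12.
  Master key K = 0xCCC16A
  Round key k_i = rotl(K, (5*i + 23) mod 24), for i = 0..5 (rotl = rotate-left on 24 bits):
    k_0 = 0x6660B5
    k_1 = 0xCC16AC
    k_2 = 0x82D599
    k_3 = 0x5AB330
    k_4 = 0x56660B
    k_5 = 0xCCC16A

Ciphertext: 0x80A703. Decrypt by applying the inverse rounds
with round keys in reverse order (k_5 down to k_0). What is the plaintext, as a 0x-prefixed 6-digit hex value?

0xF89729

s_0 = ciphertext = 0x80A703
s_1 = InvRound(s_0, k_5) = 0xA22F3E
s_2 = InvRound(s_1, k_4) = 0x2C7962
s_3 = InvRound(s_2, k_3) = 0xED0327
s_4 = InvRound(s_3, k_2) = 0xF1FC2A
s_5 = InvRound(s_4, k_1) = 0x6073AC
s_6 = InvRound(s_5, k_0) = 0xF89729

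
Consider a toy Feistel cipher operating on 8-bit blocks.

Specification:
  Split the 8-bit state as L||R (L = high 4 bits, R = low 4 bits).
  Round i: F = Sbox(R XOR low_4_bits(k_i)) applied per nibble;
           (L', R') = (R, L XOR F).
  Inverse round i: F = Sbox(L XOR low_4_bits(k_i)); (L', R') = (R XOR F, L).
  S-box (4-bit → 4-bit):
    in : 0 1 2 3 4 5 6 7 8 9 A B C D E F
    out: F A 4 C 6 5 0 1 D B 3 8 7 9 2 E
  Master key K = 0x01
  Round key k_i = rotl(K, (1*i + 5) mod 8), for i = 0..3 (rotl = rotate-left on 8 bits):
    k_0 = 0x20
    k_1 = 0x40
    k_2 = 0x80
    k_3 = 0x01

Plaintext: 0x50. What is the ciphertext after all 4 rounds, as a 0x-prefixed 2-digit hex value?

0x62

s_0 = plaintext = 0x50
s_1 = Round(s_0, k_0) = 0x0A
s_2 = Round(s_1, k_1) = 0xA3
s_3 = Round(s_2, k_2) = 0x36
s_4 = Round(s_3, k_3) = 0x62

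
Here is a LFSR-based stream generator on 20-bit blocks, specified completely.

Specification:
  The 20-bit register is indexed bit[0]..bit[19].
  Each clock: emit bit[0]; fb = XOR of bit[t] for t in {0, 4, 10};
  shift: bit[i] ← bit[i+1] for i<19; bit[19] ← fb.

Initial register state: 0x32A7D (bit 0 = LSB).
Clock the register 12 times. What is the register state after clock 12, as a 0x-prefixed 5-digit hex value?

reg_0 = 0x32A7D
clock 1: out=1, reg = 0x1953E
clock 2: out=0, reg = 0x0CA9F
clock 3: out=1, reg = 0x0654F
clock 4: out=1, reg = 0x032A7
clock 5: out=1, reg = 0x81953
clock 6: out=1, reg = 0x40CA9
clock 7: out=1, reg = 0x20654
clock 8: out=0, reg = 0x1032A
clock 9: out=0, reg = 0x08195
clock 10: out=1, reg = 0x040CA
clock 11: out=0, reg = 0x02065
clock 12: out=1, reg = 0x81032

0x81032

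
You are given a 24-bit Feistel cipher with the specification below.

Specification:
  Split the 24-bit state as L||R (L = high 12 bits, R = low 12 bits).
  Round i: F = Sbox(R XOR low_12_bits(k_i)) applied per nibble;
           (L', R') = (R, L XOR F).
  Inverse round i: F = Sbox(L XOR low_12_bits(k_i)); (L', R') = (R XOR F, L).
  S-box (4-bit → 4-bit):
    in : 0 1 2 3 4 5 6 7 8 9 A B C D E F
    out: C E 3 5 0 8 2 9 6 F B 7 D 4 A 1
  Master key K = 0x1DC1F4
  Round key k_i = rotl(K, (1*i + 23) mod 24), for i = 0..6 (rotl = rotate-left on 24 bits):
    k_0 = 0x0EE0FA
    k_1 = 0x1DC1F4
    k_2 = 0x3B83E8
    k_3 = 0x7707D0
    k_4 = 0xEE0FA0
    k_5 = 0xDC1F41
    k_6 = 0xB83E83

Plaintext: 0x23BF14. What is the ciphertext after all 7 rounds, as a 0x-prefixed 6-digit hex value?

s_0 = plaintext = 0x23BF14
s_1 = Round(s_0, k_0) = 0xF14391
s_2 = Round(s_1, k_1) = 0x391C3C
s_3 = Round(s_2, k_2) = 0xC3C2D1
s_4 = Round(s_3, k_3) = 0x2D14F2
s_5 = Round(s_4, k_4) = 0x4F2552
s_6 = Round(s_5, k_5) = 0x552F17
s_7 = Round(s_6, k_6) = 0xF17BA2

0xF17BA2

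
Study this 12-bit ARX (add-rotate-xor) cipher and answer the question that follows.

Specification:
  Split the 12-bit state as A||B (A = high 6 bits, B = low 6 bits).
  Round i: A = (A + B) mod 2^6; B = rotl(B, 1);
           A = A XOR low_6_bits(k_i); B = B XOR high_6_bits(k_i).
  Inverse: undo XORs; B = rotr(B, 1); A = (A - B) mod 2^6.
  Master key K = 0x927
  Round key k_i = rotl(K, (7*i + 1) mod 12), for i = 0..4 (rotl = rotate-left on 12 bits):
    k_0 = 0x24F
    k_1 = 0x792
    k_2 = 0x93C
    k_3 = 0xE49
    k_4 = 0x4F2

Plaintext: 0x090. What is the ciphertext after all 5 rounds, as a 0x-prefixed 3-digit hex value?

s_0 = plaintext = 0x090
s_1 = Round(s_0, k_0) = 0x769
s_2 = Round(s_1, k_1) = 0x50D
s_3 = Round(s_2, k_2) = 0x77E
s_4 = Round(s_3, k_3) = 0x484
s_5 = Round(s_4, k_4) = 0x91B

0x91B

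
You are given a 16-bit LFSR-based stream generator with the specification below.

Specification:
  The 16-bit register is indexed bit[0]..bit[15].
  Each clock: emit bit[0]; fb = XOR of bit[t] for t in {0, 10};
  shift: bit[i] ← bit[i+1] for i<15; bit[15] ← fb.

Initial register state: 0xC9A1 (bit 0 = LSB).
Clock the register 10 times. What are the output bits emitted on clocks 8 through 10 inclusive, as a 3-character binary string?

reg_0 = 0xC9A1
clock 1: out=1, reg = 0xE4D0
clock 2: out=0, reg = 0xF268
clock 3: out=0, reg = 0x7934
clock 4: out=0, reg = 0x3C9A
clock 5: out=0, reg = 0x9E4D
clock 6: out=1, reg = 0x4F26
clock 7: out=0, reg = 0xA793
clock 8: out=1, reg = 0x53C9
clock 9: out=1, reg = 0xA9E4
clock 10: out=0, reg = 0x54F2

110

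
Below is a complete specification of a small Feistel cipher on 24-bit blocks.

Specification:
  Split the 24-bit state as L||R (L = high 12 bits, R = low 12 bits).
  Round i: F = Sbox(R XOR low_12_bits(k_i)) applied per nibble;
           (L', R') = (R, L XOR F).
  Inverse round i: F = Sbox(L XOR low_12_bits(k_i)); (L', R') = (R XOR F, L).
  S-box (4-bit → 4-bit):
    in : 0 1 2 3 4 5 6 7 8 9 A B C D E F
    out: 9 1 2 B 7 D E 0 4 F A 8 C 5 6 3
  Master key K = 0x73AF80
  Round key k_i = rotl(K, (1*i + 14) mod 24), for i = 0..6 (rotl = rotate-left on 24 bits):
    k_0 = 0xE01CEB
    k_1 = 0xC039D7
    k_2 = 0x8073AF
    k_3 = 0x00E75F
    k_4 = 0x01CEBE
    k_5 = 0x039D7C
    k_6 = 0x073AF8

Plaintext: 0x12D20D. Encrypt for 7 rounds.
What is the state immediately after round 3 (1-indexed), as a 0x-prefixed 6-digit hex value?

0x4FA79E

s_0 = plaintext = 0x12D20D
s_1 = Round(s_0, k_0) = 0x20D743
s_2 = Round(s_1, k_1) = 0x7434FA
s_3 = Round(s_2, k_2) = 0x4FA79E
s_4 = Round(s_3, k_3) = 0x79ED3B
s_5 = Round(s_4, k_4) = 0xD3BCD3
s_6 = Round(s_5, k_5) = 0xCD3C98
s_7 = Round(s_6, k_6) = 0xC9823A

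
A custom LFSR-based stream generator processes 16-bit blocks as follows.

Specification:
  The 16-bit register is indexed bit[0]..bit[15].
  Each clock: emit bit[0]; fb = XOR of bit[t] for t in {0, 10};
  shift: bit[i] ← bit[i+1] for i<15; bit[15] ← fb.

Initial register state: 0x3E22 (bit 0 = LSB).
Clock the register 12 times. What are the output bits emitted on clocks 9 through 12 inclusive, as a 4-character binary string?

0111

reg_0 = 0x3E22
clock 1: out=0, reg = 0x9F11
clock 2: out=1, reg = 0x4F88
clock 3: out=0, reg = 0xA7C4
clock 4: out=0, reg = 0xD3E2
clock 5: out=0, reg = 0x69F1
clock 6: out=1, reg = 0xB4F8
clock 7: out=0, reg = 0xDA7C
clock 8: out=0, reg = 0x6D3E
clock 9: out=0, reg = 0xB69F
clock 10: out=1, reg = 0x5B4F
clock 11: out=1, reg = 0xADA7
clock 12: out=1, reg = 0x56D3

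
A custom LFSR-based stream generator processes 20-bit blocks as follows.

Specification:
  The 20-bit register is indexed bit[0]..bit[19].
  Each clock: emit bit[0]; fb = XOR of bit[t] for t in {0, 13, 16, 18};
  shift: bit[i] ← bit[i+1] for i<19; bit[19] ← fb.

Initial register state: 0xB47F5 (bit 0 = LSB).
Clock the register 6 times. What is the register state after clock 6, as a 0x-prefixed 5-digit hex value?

reg_0 = 0xB47F5
clock 1: out=1, reg = 0x5A3FA
clock 2: out=0, reg = 0xAD1FD
clock 3: out=1, reg = 0xD68FE
clock 4: out=0, reg = 0xEB47F
clock 5: out=1, reg = 0xF5A3F
clock 6: out=1, reg = 0xFAD1F

0xFAD1F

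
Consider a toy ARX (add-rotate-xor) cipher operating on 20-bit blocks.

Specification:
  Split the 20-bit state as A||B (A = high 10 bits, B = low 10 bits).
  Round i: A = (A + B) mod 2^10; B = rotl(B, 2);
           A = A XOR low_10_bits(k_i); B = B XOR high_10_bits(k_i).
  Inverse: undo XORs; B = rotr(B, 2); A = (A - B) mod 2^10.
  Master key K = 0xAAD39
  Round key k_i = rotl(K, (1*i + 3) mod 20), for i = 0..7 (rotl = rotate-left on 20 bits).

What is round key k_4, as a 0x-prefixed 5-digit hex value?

K = 0xAAD39
k_0 = rotl(K, (1*0+3) mod 20) = rotl(K, 3) = 0x569CD
k_1 = rotl(K, (1*1+3) mod 20) = rotl(K, 4) = 0xAD39A
k_2 = rotl(K, (1*2+3) mod 20) = rotl(K, 5) = 0x5A735
k_3 = rotl(K, (1*3+3) mod 20) = rotl(K, 6) = 0xB4E6A
k_4 = rotl(K, (1*4+3) mod 20) = rotl(K, 7) = 0x69CD5

0x69CD5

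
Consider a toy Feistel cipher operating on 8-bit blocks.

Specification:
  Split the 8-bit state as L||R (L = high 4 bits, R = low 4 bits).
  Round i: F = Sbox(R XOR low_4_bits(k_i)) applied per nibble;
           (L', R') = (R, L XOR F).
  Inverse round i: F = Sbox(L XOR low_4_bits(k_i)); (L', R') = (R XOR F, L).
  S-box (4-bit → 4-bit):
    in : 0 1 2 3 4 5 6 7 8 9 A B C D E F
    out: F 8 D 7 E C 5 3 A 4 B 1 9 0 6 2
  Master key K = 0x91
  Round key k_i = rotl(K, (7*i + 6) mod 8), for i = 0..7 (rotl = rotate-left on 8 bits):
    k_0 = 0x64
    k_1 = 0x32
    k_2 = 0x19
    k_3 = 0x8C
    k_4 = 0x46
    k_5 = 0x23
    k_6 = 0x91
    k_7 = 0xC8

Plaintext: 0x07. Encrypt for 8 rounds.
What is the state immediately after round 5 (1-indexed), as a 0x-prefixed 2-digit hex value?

0xE0

s_0 = plaintext = 0x07
s_1 = Round(s_0, k_0) = 0x77
s_2 = Round(s_1, k_1) = 0x7B
s_3 = Round(s_2, k_2) = 0xBA
s_4 = Round(s_3, k_3) = 0xAE
s_5 = Round(s_4, k_4) = 0xE0
s_6 = Round(s_5, k_5) = 0x09
s_7 = Round(s_6, k_6) = 0x9A
s_8 = Round(s_7, k_7) = 0xA4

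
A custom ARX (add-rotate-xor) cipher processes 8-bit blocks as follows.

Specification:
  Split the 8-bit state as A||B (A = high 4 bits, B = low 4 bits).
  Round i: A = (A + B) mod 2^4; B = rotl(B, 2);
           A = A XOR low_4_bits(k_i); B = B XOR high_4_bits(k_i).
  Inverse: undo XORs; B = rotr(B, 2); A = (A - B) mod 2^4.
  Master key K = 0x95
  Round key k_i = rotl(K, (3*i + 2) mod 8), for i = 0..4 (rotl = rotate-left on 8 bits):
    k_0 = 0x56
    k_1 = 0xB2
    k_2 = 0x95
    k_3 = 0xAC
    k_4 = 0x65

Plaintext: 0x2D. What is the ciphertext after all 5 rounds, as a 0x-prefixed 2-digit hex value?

s_0 = plaintext = 0x2D
s_1 = Round(s_0, k_0) = 0x92
s_2 = Round(s_1, k_1) = 0x93
s_3 = Round(s_2, k_2) = 0x95
s_4 = Round(s_3, k_3) = 0x2F
s_5 = Round(s_4, k_4) = 0x49

0x49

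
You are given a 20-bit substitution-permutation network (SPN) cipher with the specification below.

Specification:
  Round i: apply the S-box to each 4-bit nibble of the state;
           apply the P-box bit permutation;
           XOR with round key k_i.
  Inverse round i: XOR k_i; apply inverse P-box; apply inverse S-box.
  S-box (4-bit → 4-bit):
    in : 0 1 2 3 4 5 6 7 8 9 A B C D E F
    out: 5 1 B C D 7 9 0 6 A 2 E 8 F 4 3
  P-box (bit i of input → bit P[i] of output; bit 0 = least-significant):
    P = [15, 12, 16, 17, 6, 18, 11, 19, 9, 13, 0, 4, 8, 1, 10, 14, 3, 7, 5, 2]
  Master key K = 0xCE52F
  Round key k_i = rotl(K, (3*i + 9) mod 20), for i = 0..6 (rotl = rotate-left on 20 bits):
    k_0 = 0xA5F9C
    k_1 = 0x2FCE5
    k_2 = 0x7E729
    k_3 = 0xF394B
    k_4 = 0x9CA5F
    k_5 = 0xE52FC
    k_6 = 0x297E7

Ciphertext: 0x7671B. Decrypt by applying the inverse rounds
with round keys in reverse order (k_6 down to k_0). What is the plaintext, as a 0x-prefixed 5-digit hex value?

0x4DC89

s_0 = ciphertext = 0x7671B
s_1 = InvRound(s_0, k_6) = 0xDC9F5
s_2 = InvRound(s_1, k_5) = 0x110ED
s_3 = InvRound(s_2, k_4) = 0x8963F
s_4 = InvRound(s_3, k_3) = 0x30254
s_5 = InvRound(s_4, k_2) = 0x44BF1
s_6 = InvRound(s_5, k_1) = 0xC02A2
s_7 = InvRound(s_6, k_0) = 0x4DC89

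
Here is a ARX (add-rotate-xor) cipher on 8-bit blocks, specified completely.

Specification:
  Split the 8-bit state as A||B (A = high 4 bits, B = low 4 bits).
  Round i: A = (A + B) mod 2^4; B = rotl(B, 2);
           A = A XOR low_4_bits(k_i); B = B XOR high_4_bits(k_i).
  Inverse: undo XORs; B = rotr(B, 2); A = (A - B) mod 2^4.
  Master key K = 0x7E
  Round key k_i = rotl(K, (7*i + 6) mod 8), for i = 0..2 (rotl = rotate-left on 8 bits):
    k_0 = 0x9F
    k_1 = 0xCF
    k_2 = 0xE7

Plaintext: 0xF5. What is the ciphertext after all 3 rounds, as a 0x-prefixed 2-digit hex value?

s_0 = plaintext = 0xF5
s_1 = Round(s_0, k_0) = 0xBC
s_2 = Round(s_1, k_1) = 0x8F
s_3 = Round(s_2, k_2) = 0x01

0x01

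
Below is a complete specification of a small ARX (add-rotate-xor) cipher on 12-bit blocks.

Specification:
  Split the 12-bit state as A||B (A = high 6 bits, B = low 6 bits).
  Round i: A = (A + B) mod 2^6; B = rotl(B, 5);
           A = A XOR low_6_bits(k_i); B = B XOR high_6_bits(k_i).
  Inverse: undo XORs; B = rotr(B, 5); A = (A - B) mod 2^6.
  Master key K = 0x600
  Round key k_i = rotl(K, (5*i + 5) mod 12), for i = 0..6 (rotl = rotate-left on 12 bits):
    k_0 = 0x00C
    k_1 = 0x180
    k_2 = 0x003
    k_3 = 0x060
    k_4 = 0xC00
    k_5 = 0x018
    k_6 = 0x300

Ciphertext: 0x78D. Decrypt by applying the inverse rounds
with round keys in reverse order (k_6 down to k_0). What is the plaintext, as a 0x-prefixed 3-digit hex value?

s_0 = ciphertext = 0x78D
s_1 = InvRound(s_0, k_6) = 0x702
s_2 = InvRound(s_1, k_5) = 0x004
s_3 = InvRound(s_2, k_4) = 0x5E9
s_4 = InvRound(s_3, k_3) = 0x991
s_5 = InvRound(s_4, k_2) = 0x0E2
s_6 = InvRound(s_5, k_1) = 0xE89
s_7 = InvRound(s_6, k_0) = 0x912

0x912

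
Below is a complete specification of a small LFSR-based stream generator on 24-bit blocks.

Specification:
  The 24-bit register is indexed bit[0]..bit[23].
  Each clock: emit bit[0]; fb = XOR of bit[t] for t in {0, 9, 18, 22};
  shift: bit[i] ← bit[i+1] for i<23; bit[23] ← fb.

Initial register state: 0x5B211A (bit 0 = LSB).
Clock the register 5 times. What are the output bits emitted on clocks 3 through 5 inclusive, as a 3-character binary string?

011

reg_0 = 0x5B211A
clock 1: out=0, reg = 0xAD908D
clock 2: out=1, reg = 0x56C846
clock 3: out=0, reg = 0x2B6423
clock 4: out=1, reg = 0x95B211
clock 5: out=1, reg = 0xCAD908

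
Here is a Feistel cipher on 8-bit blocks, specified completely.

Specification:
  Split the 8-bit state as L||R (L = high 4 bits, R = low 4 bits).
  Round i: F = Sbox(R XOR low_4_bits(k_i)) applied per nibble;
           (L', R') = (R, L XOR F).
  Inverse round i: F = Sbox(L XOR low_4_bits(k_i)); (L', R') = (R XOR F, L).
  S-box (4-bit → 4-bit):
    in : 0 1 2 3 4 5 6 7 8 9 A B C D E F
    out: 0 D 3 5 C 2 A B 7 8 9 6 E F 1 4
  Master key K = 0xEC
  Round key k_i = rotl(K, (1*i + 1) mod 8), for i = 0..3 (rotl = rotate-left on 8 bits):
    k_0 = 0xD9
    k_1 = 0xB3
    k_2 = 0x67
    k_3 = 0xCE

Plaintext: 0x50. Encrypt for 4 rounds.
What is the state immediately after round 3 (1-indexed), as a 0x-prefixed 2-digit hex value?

s_0 = plaintext = 0x50
s_1 = Round(s_0, k_0) = 0x0D
s_2 = Round(s_1, k_1) = 0xD1
s_3 = Round(s_2, k_2) = 0x17
s_4 = Round(s_3, k_3) = 0x79

0x17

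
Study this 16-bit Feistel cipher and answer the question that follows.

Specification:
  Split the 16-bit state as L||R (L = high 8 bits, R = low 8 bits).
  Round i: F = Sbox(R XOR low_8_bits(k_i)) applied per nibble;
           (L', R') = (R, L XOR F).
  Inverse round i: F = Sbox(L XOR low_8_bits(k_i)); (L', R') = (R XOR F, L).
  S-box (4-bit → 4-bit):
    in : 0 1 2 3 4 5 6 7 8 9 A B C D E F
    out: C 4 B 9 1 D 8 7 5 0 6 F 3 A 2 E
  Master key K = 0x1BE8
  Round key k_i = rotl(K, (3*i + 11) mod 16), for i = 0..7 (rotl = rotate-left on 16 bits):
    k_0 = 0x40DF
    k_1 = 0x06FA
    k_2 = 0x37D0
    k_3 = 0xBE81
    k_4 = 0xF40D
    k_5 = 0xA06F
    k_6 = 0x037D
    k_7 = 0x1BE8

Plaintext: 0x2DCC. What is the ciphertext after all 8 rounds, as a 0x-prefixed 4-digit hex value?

0xC3A3

s_0 = plaintext = 0x2DCC
s_1 = Round(s_0, k_0) = 0xCC64
s_2 = Round(s_1, k_1) = 0x64CE
s_3 = Round(s_2, k_2) = 0xCE26
s_4 = Round(s_3, k_3) = 0x26A9
s_5 = Round(s_4, k_4) = 0xA947
s_6 = Round(s_5, k_5) = 0x471C
s_7 = Round(s_6, k_6) = 0x1CC3
s_8 = Round(s_7, k_7) = 0xC3A3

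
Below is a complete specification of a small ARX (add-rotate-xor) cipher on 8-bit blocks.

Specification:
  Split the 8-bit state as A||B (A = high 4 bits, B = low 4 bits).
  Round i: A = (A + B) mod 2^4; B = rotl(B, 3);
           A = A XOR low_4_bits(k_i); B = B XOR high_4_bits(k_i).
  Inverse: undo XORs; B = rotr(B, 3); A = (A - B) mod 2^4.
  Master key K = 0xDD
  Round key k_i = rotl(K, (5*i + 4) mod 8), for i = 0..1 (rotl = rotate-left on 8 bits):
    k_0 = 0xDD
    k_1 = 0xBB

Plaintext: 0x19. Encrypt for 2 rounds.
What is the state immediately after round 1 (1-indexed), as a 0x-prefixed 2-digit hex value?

s_0 = plaintext = 0x19
s_1 = Round(s_0, k_0) = 0x71
s_2 = Round(s_1, k_1) = 0x33

0x71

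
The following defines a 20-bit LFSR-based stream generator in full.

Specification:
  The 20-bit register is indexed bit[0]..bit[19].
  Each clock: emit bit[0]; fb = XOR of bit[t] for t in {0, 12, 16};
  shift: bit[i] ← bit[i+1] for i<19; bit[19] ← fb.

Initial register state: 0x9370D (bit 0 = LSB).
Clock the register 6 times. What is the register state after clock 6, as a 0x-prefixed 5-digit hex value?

0x9E4DC

reg_0 = 0x9370D
clock 1: out=1, reg = 0xC9B86
clock 2: out=0, reg = 0xE4DC3
clock 3: out=1, reg = 0xF26E1
clock 4: out=1, reg = 0x79370
clock 5: out=0, reg = 0x3C9B8
clock 6: out=0, reg = 0x9E4DC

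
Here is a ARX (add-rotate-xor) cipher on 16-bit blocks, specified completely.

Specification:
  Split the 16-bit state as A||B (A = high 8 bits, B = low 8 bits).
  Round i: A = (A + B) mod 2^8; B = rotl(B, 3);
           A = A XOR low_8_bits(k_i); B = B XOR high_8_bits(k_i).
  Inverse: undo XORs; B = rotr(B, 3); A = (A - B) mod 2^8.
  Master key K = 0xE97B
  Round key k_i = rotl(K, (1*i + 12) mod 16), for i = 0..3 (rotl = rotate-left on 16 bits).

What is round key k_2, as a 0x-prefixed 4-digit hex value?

K = 0xE97B
k_0 = rotl(K, (1*0+12) mod 16) = rotl(K, 12) = 0xBE97
k_1 = rotl(K, (1*1+12) mod 16) = rotl(K, 13) = 0x7D2F
k_2 = rotl(K, (1*2+12) mod 16) = rotl(K, 14) = 0xFA5E

0xFA5E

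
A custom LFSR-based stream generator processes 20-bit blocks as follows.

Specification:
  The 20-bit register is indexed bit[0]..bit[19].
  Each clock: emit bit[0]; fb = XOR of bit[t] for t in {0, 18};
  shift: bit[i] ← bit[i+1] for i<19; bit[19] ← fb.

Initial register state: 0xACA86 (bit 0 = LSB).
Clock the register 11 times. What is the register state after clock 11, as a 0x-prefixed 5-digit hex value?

0xBA959

reg_0 = 0xACA86
clock 1: out=0, reg = 0x56543
clock 2: out=1, reg = 0x2B2A1
clock 3: out=1, reg = 0x95950
clock 4: out=0, reg = 0x4ACA8
clock 5: out=0, reg = 0xA5654
clock 6: out=0, reg = 0x52B2A
clock 7: out=0, reg = 0xA9595
clock 8: out=1, reg = 0xD4ACA
clock 9: out=0, reg = 0xEA565
clock 10: out=1, reg = 0x752B2
clock 11: out=0, reg = 0xBA959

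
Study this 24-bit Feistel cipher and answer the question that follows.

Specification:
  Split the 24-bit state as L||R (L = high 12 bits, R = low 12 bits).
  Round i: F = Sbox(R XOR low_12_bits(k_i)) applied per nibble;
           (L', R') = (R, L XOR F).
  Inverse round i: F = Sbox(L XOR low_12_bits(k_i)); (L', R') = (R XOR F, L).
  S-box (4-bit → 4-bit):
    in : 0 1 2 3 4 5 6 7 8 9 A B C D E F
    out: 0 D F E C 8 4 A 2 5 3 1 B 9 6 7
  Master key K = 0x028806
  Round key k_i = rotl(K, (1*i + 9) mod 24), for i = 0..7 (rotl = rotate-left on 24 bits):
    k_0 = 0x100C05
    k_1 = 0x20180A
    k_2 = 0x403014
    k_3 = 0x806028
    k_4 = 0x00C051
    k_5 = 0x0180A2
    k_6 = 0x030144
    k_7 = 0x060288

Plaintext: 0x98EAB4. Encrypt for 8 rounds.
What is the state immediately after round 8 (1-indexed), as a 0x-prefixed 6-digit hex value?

s_0 = plaintext = 0x98EAB4
s_1 = Round(s_0, k_0) = 0xAB4D93
s_2 = Round(s_1, k_1) = 0xD932E1
s_3 = Round(s_2, k_2) = 0x2E12EB
s_4 = Round(s_3, k_3) = 0x2EBD5F
s_5 = Round(s_4, k_4) = 0xD5FBED
s_6 = Round(s_5, k_5) = 0xBEDC98
s_7 = Round(s_6, k_6) = 0xC98276
s_8 = Round(s_7, k_7) = 0x276CEE

0x276CEE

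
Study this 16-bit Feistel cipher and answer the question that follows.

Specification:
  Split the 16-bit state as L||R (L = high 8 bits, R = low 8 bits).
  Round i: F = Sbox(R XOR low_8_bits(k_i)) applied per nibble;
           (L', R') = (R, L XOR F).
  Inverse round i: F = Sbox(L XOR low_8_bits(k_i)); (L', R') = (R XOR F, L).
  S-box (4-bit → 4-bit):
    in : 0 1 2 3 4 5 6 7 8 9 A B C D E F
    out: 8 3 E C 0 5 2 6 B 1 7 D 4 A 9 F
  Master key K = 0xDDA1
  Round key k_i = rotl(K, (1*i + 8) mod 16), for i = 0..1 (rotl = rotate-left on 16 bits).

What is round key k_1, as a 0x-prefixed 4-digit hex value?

0x43BB

K = 0xDDA1
k_0 = rotl(K, (1*0+8) mod 16) = rotl(K, 8) = 0xA1DD
k_1 = rotl(K, (1*1+8) mod 16) = rotl(K, 9) = 0x43BB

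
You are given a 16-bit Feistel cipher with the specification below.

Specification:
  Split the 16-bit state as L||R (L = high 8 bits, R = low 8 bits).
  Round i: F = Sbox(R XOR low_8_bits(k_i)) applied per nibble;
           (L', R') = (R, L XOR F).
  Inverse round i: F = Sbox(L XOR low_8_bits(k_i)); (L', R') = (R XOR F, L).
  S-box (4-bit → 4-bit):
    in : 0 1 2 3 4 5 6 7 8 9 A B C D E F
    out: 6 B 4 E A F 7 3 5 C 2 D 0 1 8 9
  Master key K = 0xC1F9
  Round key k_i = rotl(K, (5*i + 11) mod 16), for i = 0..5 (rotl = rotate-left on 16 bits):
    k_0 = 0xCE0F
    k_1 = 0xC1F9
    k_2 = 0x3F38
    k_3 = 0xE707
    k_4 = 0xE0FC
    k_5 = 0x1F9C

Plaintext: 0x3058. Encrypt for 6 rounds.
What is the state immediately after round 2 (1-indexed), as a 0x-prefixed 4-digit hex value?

s_0 = plaintext = 0x3058
s_1 = Round(s_0, k_0) = 0x58C3
s_2 = Round(s_1, k_1) = 0xC3BA
s_3 = Round(s_2, k_2) = 0xBA97
s_4 = Round(s_3, k_3) = 0x977C
s_5 = Round(s_4, k_4) = 0x7CC1
s_6 = Round(s_5, k_5) = 0xC18D

0xC3BA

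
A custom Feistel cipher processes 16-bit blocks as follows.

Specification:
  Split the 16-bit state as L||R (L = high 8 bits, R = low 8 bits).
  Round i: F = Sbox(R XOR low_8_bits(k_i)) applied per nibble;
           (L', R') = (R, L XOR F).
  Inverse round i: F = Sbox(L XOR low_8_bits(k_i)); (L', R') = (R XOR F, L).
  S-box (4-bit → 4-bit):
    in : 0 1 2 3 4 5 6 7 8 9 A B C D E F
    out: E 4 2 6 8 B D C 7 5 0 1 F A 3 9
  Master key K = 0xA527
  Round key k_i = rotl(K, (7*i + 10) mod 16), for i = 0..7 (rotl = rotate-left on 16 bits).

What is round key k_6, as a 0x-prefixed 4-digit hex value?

K = 0xA527
k_0 = rotl(K, (7*0+10) mod 16) = rotl(K, 10) = 0x9E94
k_1 = rotl(K, (7*1+10) mod 16) = rotl(K, 1) = 0x4A4F
k_2 = rotl(K, (7*2+10) mod 16) = rotl(K, 8) = 0x27A5
k_3 = rotl(K, (7*3+10) mod 16) = rotl(K, 15) = 0xD293
k_4 = rotl(K, (7*4+10) mod 16) = rotl(K, 6) = 0x49E9
k_5 = rotl(K, (7*5+10) mod 16) = rotl(K, 13) = 0xF4A4
k_6 = rotl(K, (7*6+10) mod 16) = rotl(K, 4) = 0x527A

0x527A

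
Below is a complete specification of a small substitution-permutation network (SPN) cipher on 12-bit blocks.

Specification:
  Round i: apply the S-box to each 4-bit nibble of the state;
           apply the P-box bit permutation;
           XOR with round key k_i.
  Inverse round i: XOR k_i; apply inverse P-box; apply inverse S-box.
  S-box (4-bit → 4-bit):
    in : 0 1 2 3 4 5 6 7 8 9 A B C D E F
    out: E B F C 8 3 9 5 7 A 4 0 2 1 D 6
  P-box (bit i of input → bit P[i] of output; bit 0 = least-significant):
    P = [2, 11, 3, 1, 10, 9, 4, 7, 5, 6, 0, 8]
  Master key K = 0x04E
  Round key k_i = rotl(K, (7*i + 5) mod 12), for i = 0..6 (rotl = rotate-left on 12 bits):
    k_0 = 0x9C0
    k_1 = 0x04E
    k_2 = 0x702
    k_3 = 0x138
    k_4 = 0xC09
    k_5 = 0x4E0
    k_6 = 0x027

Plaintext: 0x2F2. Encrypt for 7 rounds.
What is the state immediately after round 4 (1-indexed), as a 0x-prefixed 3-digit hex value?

0x477

s_0 = plaintext = 0x2F2
s_1 = Round(s_0, k_0) = 0x2BF
s_2 = Round(s_1, k_1) = 0x927
s_3 = Round(s_2, k_2) = 0x0DE
s_4 = Round(s_3, k_3) = 0x477
s_5 = Round(s_4, k_4) = 0x915
s_6 = Round(s_5, k_5) = 0xB24
s_7 = Round(s_6, k_6) = 0x6B5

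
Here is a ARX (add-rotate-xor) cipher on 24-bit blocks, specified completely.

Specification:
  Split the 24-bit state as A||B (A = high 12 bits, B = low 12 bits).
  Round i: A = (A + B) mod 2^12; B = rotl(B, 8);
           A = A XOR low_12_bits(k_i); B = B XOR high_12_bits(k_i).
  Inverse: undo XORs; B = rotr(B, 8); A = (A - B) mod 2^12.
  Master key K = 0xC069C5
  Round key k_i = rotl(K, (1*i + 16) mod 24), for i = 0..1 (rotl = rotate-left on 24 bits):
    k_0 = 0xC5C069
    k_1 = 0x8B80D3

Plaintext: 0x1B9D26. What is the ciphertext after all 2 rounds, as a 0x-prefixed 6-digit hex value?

s_0 = plaintext = 0x1B9D26
s_1 = Round(s_0, k_0) = 0xEB6A8E
s_2 = Round(s_1, k_1) = 0x997610

0x997610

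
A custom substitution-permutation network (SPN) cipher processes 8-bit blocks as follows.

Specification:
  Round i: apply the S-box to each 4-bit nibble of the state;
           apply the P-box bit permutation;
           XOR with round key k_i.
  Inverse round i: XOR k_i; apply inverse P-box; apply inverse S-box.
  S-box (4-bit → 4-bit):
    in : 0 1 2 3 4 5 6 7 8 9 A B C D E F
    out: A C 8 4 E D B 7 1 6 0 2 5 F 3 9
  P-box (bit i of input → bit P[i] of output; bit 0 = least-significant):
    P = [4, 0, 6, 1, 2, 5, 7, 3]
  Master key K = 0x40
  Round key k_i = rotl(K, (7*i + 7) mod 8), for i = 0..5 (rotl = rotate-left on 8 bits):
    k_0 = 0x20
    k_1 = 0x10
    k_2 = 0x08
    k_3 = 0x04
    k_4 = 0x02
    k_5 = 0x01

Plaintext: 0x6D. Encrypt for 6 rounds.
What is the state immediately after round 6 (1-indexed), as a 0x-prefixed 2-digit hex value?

0x71

s_0 = plaintext = 0x6D
s_1 = Round(s_0, k_0) = 0x5F
s_2 = Round(s_1, k_1) = 0x8E
s_3 = Round(s_2, k_2) = 0x1D
s_4 = Round(s_3, k_3) = 0xDF
s_5 = Round(s_4, k_4) = 0xBC
s_6 = Round(s_5, k_5) = 0x71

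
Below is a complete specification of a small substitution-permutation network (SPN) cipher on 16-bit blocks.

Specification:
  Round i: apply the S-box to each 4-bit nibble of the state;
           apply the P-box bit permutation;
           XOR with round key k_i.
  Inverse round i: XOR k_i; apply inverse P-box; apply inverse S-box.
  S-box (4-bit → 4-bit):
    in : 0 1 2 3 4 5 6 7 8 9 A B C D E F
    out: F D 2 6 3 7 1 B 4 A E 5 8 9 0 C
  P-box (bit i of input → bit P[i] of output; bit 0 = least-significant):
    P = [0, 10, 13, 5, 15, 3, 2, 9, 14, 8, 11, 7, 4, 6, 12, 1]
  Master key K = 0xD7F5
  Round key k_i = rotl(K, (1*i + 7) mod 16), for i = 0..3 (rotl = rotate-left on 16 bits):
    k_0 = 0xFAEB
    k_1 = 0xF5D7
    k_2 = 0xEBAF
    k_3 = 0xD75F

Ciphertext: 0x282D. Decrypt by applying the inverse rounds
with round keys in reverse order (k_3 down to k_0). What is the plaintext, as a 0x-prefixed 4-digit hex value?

s_0 = ciphertext = 0x282D
s_1 = InvRound(s_0, k_3) = 0x05DA
s_2 = InvRound(s_1, k_2) = 0x4B10
s_3 = InvRound(s_2, k_1) = 0xAF15
s_4 = InvRound(s_3, k_0) = 0x0739

0x0739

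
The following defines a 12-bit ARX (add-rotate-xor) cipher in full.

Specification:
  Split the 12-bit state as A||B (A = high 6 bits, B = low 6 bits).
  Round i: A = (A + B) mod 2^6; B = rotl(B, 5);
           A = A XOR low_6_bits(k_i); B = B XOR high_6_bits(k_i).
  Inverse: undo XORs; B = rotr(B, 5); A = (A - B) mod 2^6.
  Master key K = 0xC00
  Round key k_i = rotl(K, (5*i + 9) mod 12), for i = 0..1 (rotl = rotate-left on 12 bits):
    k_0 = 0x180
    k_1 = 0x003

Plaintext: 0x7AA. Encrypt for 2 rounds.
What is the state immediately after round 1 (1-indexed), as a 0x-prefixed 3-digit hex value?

0x213

s_0 = plaintext = 0x7AA
s_1 = Round(s_0, k_0) = 0x213
s_2 = Round(s_1, k_1) = 0x629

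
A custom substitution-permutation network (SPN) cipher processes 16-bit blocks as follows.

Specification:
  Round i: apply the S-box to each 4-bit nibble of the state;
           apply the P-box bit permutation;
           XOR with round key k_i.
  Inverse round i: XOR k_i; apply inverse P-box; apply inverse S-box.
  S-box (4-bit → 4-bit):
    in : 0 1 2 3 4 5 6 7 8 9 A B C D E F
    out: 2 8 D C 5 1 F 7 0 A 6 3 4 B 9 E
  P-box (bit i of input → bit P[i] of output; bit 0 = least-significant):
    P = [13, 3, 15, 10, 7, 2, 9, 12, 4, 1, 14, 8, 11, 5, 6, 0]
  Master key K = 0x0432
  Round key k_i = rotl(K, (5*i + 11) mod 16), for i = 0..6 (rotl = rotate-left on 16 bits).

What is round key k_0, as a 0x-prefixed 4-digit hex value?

0x9021

K = 0x0432
k_0 = rotl(K, (5*0+11) mod 16) = rotl(K, 11) = 0x9021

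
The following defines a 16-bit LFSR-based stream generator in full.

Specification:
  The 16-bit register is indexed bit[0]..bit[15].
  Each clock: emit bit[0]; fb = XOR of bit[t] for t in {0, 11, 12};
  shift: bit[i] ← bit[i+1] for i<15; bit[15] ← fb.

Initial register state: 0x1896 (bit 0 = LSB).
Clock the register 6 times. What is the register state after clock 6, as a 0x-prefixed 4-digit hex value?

reg_0 = 0x1896
clock 1: out=0, reg = 0x0C4B
clock 2: out=1, reg = 0x0625
clock 3: out=1, reg = 0x8312
clock 4: out=0, reg = 0x4189
clock 5: out=1, reg = 0xA0C4
clock 6: out=0, reg = 0x5062

0x5062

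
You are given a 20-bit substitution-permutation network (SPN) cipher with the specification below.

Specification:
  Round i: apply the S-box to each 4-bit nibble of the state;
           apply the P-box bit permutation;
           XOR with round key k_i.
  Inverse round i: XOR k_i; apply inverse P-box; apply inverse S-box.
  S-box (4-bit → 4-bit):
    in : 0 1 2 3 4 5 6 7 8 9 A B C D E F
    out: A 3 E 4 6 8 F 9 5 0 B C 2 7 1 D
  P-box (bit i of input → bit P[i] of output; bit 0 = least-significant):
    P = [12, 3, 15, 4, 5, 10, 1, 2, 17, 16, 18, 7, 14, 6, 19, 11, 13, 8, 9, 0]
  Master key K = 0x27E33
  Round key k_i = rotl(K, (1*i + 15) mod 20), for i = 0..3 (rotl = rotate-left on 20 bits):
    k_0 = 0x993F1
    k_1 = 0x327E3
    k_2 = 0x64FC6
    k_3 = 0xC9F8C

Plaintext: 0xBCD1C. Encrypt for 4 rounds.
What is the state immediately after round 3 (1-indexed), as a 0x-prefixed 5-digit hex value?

0x4C960

s_0 = plaintext = 0xBCD1C
s_1 = Round(s_0, k_0) = 0xE9598
s_2 = Round(s_1, k_1) = 0x39763
s_3 = Round(s_2, k_2) = 0x4C960
s_4 = Round(s_3, k_3) = 0xC98F2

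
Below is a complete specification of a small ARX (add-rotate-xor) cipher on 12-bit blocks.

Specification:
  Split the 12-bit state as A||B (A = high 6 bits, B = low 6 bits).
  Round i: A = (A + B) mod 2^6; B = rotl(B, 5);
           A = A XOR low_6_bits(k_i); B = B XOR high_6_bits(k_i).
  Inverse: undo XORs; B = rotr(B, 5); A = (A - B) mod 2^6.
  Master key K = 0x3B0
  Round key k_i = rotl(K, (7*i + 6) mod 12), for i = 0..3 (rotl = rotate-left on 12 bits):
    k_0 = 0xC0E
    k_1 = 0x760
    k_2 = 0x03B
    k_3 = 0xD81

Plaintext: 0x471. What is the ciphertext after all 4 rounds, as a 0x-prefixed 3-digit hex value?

s_0 = plaintext = 0x471
s_1 = Round(s_0, k_0) = 0x308
s_2 = Round(s_1, k_1) = 0xD19
s_3 = Round(s_2, k_2) = 0xDAC
s_4 = Round(s_3, k_3) = 0x8E0

0x8E0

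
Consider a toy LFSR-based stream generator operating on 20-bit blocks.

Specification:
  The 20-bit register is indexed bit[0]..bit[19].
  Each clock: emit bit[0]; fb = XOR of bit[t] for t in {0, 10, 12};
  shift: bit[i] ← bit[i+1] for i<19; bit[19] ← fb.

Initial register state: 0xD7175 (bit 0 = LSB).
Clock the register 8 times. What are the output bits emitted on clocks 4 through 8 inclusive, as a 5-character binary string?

reg_0 = 0xD7175
clock 1: out=1, reg = 0x6B8BA
clock 2: out=0, reg = 0xB5C5D
clock 3: out=1, reg = 0xDAE2E
clock 4: out=0, reg = 0xED717
clock 5: out=1, reg = 0xF6B8B
clock 6: out=1, reg = 0xFB5C5
clock 7: out=1, reg = 0xFDAE2
clock 8: out=0, reg = 0xFED71

01110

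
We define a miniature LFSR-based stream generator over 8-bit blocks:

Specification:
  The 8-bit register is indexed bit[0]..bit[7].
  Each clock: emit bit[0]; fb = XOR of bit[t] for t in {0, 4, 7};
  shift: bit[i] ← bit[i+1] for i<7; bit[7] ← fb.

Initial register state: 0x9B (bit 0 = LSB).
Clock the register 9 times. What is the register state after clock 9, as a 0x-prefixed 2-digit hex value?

reg_0 = 0x9B
clock 1: out=1, reg = 0xCD
clock 2: out=1, reg = 0x66
clock 3: out=0, reg = 0x33
clock 4: out=1, reg = 0x19
clock 5: out=1, reg = 0x0C
clock 6: out=0, reg = 0x06
clock 7: out=0, reg = 0x03
clock 8: out=1, reg = 0x81
clock 9: out=1, reg = 0x40

0x40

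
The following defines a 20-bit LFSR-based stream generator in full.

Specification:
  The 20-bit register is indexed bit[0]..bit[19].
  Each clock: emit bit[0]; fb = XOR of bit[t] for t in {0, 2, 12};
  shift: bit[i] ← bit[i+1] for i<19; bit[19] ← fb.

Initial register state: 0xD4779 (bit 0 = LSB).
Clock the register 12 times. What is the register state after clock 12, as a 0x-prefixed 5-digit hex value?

0x573D4

reg_0 = 0xD4779
clock 1: out=1, reg = 0xEA3BC
clock 2: out=0, reg = 0xF51DE
clock 3: out=0, reg = 0x7A8EF
clock 4: out=1, reg = 0x3D477
clock 5: out=1, reg = 0x9EA3B
clock 6: out=1, reg = 0xCF51D
clock 7: out=1, reg = 0xE7A8E
clock 8: out=0, reg = 0x73D47
clock 9: out=1, reg = 0xB9EA3
clock 10: out=1, reg = 0x5CF51
clock 11: out=1, reg = 0xAE7A8
clock 12: out=0, reg = 0x573D4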